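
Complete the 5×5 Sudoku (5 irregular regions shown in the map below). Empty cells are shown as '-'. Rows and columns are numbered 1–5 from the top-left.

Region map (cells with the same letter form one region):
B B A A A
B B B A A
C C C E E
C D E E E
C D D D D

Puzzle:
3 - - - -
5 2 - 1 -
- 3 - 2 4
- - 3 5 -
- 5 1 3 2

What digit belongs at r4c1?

r1c4 = 4 (sole candidate).
r1c5 = 5 (sole candidate).
r2c3 = 4 (sole candidate).
r2c5 = 3 (sole candidate).
r3c1 = 1 (sole candidate).
r3c3 = 5 (sole candidate).
r4c2 = 4 (sole candidate).
r4c5 = 1 (sole candidate).
r5c1 = 4 (sole candidate).
r1c2 = 1 (sole candidate).
r1c3 = 2 (sole candidate).
r4c1 = 2: row 4 has {1,3,4,5}; col 1 has {1,3,4,5}; region has {1,3,4,5} → only 2 remains.

2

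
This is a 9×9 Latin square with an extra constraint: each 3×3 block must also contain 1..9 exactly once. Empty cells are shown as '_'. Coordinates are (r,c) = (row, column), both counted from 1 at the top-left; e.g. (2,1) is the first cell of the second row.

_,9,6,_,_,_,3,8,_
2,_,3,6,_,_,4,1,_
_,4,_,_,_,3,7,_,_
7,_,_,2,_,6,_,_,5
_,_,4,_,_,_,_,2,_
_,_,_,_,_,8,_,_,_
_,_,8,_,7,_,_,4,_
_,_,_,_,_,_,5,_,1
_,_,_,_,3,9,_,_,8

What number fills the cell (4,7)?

(1,9) = 2: row 1 has {3,6,8,9}; col 9 has {1,5,8}; box has {1,3,4,7,8} → only 2 remains.
(2,9) = 9: row 2 has {1,2,3,4,6}; col 9 has {1,2,5,8}; box has {1,2,3,4,7,8} → only 9 remains.
(3,9) = 6: row 3 has {3,4,7}; col 9 has {1,2,5,8,9}; box has {1,2,3,4,7,8,9} → only 6 remains.
(7,9) = 3: row 7 has {4,7,8}; col 9 has {1,2,5,6,8,9}; box has {1,4,5,8} → only 3 remains.
(3,8) = 5: row 3 has {3,4,6,7}; col 8 has {1,2,4,8}; box has {1,2,3,4,6,7,8,9} → only 5 remains.
(5,9) = 7: row 5 has {2,4}; col 9 has {1,2,3,5,6,8,9}; box has {2,5} → only 7 remains.
(6,9) = 4: row 6 has {8}; col 9 has {1,2,3,5,6,7,8,9}; box has {2,5,7} → only 4 remains.
(3,3) = 1: row 3 has {3,4,5,6,7}; col 3 has {3,4,6,8}; box has {2,3,4,6,9} → only 1 remains.
(4,3) = 9: row 4 has {2,5,6,7}; col 3 has {1,3,4,6,8}; box has {4,7} → only 9 remains.
(4,8) = 3: row 4 has {2,5,6,7,9}; col 8 has {1,2,4,5,8}; box has {2,4,5,7} → only 3 remains.
(1,1) = 5: row 1 has {2,3,6,8,9}; col 1 has {2,7}; box has {1,2,3,4,6,9} → only 5 remains.
(3,1) = 8: row 3 has {1,3,4,5,6,7}; col 1 has {2,5,7}; box has {1,2,3,4,5,6,9} → only 8 remains.
(3,4) = 9: row 3 has {1,3,4,5,6,7,8}; col 4 has {2,6}; box has {3,6} → only 9 remains.
(3,5) = 2: row 3 has {1,3,4,5,6,7,8,9}; col 5 has {3,7}; box has {3,6,9} → only 2 remains.
(2,2) = 7: row 2 has {1,2,3,4,6,9}; col 2 has {4,9}; box has {1,2,3,4,5,6,8,9} → only 7 remains.
(2,6) = 5: row 2 has {1,2,3,4,6,7,9}; col 6 has {3,6,8,9}; box has {2,3,6,9} → only 5 remains.
(5,6) = 1: row 5 has {2,4,7}; col 6 has {3,5,6,8,9}; box has {2,6,8} → only 1 remains.
(7,6) = 2: row 7 has {3,4,7,8}; col 6 has {1,3,5,6,8,9}; box has {3,7,9} → only 2 remains.
(8,6) = 4: row 8 has {1,5}; col 6 has {1,2,3,5,6,8,9}; box has {2,3,7,9} → only 4 remains.
(1,6) = 7: row 1 has {2,3,5,6,8,9}; col 6 has {1,2,3,4,5,6,8,9}; box has {2,3,5,6,9} → only 7 remains.
(2,5) = 8: row 2 has {1,2,3,4,5,6,7,9}; col 5 has {2,3,7}; box has {2,3,5,6,7,9} → only 8 remains.
(4,5) = 4: row 4 has {2,3,5,6,7,9}; col 5 has {2,3,7,8}; box has {1,2,6,8} → only 4 remains.
(8,4) = 8: row 8 has {1,4,5}; col 4 has {2,6,9}; box has {2,3,4,7,9} → only 8 remains.
(8,5) = 6: row 8 has {1,4,5,8}; col 5 has {2,3,4,7,8}; box has {2,3,4,7,8,9} → only 6 remains.
(1,5) = 1: row 1 has {2,3,5,6,7,8,9}; col 5 has {2,3,4,6,7,8}; box has {2,3,5,6,7,8,9} → only 1 remains.
(1,4) = 4: row 1 has {1,2,3,5,6,7,8,9}; col 4 has {2,6,8,9}; box has {1,2,3,5,6,7,8,9} → only 4 remains.
(6,4) = 7: in row 6, 7 can only go here (every other open cell in that row sees a 7).
(9,1) = 4: in row 9, 4 can only go here (every other open cell in that row sees a 4).
(5,4) = 3: in column 4, 3 can only go here (every other open cell in that column sees a 3).
(5,1) = 6: row 5 has {1,2,3,4,7}; col 1 has {2,4,5,7,8}; box has {4,7,9} → only 6 remains.
(9,7) = 2: in column 7, 2 can only go here (every other open cell in that column sees a 2).
Singles propagation stalls; (4,7) is still open with candidates {1,8}.
  Try (4,7) = 8: this forces (4,2)=1, (5,7)=9, (6,1)=3, (6,8)=6, (7,7)=6, (8,1)=9; then row 7 has no cell left for 9 — contradiction.
So (4,7) = 1.

1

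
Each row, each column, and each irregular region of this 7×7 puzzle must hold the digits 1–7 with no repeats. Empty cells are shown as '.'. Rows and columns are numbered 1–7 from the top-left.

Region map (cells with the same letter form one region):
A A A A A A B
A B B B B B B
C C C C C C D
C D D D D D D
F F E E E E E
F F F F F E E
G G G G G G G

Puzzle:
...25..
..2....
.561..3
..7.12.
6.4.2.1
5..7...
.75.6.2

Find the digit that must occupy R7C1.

4

R5C2 = 3: row 5 has {1,2,4,6}; col 2 has {5,7}; region has {5,6,7} → only 3 remains.
R5C4 = 5: row 5 has {1,2,3,4,6}; col 4 has {1,2,7}; region has {1,2,4} → only 5 remains.
R5C6 = 7: row 5 has {1,2,3,4,5,6}; col 6 has {2}; region has {1,2,4,5} → only 7 remains.
R6C3 = 1: row 6 has {5,7}; col 3 has {2,4,5,6,7}; region has {3,5,6,7} → only 1 remains.
R6C5 = 4: row 6 has {1,5,7}; col 5 has {1,2,5,6}; region has {1,3,5,6,7} → only 4 remains.
R6C7 = 6: row 6 has {1,4,5,7}; col 7 has {1,2,3}; region has {1,2,4,5,7} → only 6 remains.
R1C3 = 3: row 1 has {2,5}; col 3 has {1,2,4,5,6,7}; region has {2,5} → only 3 remains.
R3C5 = 7: row 3 has {1,3,5,6}; col 5 has {1,2,4,5,6}; region has {1,5,6} → only 7 remains.
R3C6 = 4: row 3 has {1,3,5,6,7}; col 6 has {2,7}; region has {1,5,6,7} → only 4 remains.
R4C1 = 3: row 4 has {1,2,7}; col 1 has {5,6}; region has {1,4,5,6,7} → only 3 remains.
R6C2 = 2: row 6 has {1,4,5,6,7}; col 2 has {3,5,7}; region has {1,3,4,5,6,7} → only 2 remains.
R6C6 = 3: row 6 has {1,2,4,5,6,7}; col 6 has {2,4,7}; region has {1,2,4,5,6,7} → only 3 remains.
R7C6 = 1: row 7 has {2,5,6,7}; col 6 has {2,3,4,7}; region has {2,5,6,7} → only 1 remains.
R1C6 = 6: row 1 has {2,3,5}; col 6 has {1,2,3,4,7}; region has {2,3,5} → only 6 remains.
R2C5 = 3: row 2 has {2}; col 5 has {1,2,4,5,6,7}; region has {2} → only 3 remains.
R2C6 = 5: row 2 has {2,3}; col 6 has {1,2,3,4,6,7}; region has {2,3} → only 5 remains.
R3C1 = 2: row 3 has {1,3,4,5,6,7}; col 1 has {3,5,6}; region has {1,3,4,5,6,7} → only 2 remains.
R7C1 = 4: row 7 has {1,2,5,6,7}; col 1 has {2,3,5,6}; region has {1,2,5,6,7} → only 4 remains.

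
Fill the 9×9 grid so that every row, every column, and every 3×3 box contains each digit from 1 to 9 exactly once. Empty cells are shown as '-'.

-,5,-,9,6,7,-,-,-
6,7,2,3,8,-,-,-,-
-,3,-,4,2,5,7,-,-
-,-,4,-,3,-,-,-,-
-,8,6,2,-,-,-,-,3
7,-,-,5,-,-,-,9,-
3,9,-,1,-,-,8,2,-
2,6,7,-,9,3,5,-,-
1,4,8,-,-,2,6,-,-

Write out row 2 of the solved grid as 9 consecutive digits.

672381945

r1c3 = 1: row 1 has {5,6,7,9}; col 3 has {2,4,6,7,8}; box has {2,3,5,6,7} → only 1 remains.
r2c6 = 1: row 2 has {2,3,6,7,8}; col 6 has {2,3,5,7}; box has {2,3,4,5,6,7,8,9} → only 1 remains.
r3c3 = 9: row 3 has {2,3,4,5,7}; col 3 has {1,2,4,6,7,8}; box has {1,2,3,5,6,7} → only 9 remains.
r6c3 = 3: row 6 has {5,7,9}; col 3 has {1,2,4,6,7,8,9}; box has {4,6,7,8} → only 3 remains.
r7c3 = 5: row 7 has {1,2,3,8,9}; col 3 has {1,2,3,4,6,7,8,9}; box has {1,2,3,4,6,7,8,9} → only 5 remains.
r8c4 = 8: row 8 has {2,3,5,6,7,9}; col 4 has {1,2,3,4,5,9}; box has {1,2,3,9} → only 8 remains.
r9c4 = 7: row 9 has {1,2,4,6,8}; col 4 has {1,2,3,4,5,8,9}; box has {1,2,3,8,9} → only 7 remains.
r9c5 = 5: row 9 has {1,2,4,6,7,8}; col 5 has {2,3,6,8,9}; box has {1,2,3,7,8,9} → only 5 remains.
r9c8 = 3: row 9 has {1,2,4,5,6,7,8}; col 8 has {2,9}; box has {2,5,6,8} → only 3 remains.
r9c9 = 9: row 9 has {1,2,3,4,5,6,7,8}; col 9 has {3}; box has {2,3,5,6,8} → only 9 remains.
r3c1 = 8: row 3 has {2,3,4,5,7,9}; col 1 has {1,2,3,6,7}; box has {1,2,3,5,6,7,9} → only 8 remains.
r4c4 = 6: row 4 has {3,4}; col 4 has {1,2,3,4,5,7,8,9}; box has {2,3,5} → only 6 remains.
r7c5 = 4: row 7 has {1,2,3,5,8,9}; col 5 has {2,3,5,6,8,9}; box has {1,2,3,5,7,8,9} → only 4 remains.
r7c6 = 6: row 7 has {1,2,3,4,5,8,9}; col 6 has {1,2,3,5,7}; box has {1,2,3,4,5,7,8,9} → only 6 remains.
r7c9 = 7: row 7 has {1,2,3,4,5,6,8,9}; col 9 has {3,9}; box has {2,3,5,6,8,9} → only 7 remains.
r1c1 = 4: row 1 has {1,5,6,7,9}; col 1 has {1,2,3,6,7,8}; box has {1,2,3,5,6,7,8,9} → only 4 remains.
r1c8 = 8: row 1 has {1,4,5,6,7,9}; col 8 has {2,3,9}; box has {7} → only 8 remains.
r1c9 = 2: row 1 has {1,4,5,6,7,8,9}; col 9 has {3,7,9}; box has {7,8} → only 2 remains.
r6c5 = 1: row 6 has {3,5,7,9}; col 5 has {2,3,4,5,6,8,9}; box has {2,3,5,6} → only 1 remains.
r1c7 = 3: row 1 has {1,2,4,5,6,7,8,9}; col 7 has {5,6,7,8}; box has {2,7,8} → only 3 remains.
r5c5 = 7: row 5 has {2,3,6,8}; col 5 has {1,2,3,4,5,6,8,9}; box has {1,2,3,5,6} → only 7 remains.
r6c2 = 2: row 6 has {1,3,5,7,9}; col 2 has {3,4,5,6,7,8,9}; box has {3,4,6,7,8} → only 2 remains.
r6c7 = 4: row 6 has {1,2,3,5,7,9}; col 7 has {3,5,6,7,8}; box has {3,9} → only 4 remains.
r2c7 = 9: row 2 has {1,2,3,6,7,8}; col 7 has {3,4,5,6,7,8}; box has {2,3,7,8} → only 9 remains.
r4c2 = 1: row 4 has {3,4,6}; col 2 has {2,3,4,5,6,7,8,9}; box has {2,3,4,6,7,8} → only 1 remains.
r4c7 = 2: row 4 has {1,3,4,6}; col 7 has {3,4,5,6,7,8,9}; box has {3,4,9} → only 2 remains.
r5c7 = 1: row 5 has {2,3,6,7,8}; col 7 has {2,3,4,5,6,7,8,9}; box has {2,3,4,9} → only 1 remains.
r5c8 = 5: row 5 has {1,2,3,6,7,8}; col 8 has {2,3,8,9}; box has {1,2,3,4,9} → only 5 remains.
r6c6 = 8: row 6 has {1,2,3,4,5,7,9}; col 6 has {1,2,3,5,6,7}; box has {1,2,3,5,6,7} → only 8 remains.
r6c9 = 6: row 6 has {1,2,3,4,5,7,8,9}; col 9 has {2,3,7,9}; box has {1,2,3,4,5,9} → only 6 remains.
r2c8 = 4: row 2 has {1,2,3,6,7,8,9}; col 8 has {2,3,5,8,9}; box has {2,3,7,8,9} → only 4 remains.
r2c9 = 5: row 2 has {1,2,3,4,6,7,8,9}; col 9 has {2,3,6,7,9}; box has {2,3,4,7,8,9} → only 5 remains.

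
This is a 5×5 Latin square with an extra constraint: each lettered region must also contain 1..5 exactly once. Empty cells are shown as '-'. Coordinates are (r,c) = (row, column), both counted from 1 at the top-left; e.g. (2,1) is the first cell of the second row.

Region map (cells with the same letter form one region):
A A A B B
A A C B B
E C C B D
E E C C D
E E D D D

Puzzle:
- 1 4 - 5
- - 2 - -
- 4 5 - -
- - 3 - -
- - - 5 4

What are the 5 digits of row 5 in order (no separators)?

(4,4) = 1: row 4 has {3}; col 4 has {5}; region has {2,3,4,5} → only 1 remains.
(4,5) = 2: row 4 has {1,3}; col 5 has {4,5}; region has {4,5} → only 2 remains.
(5,3) = 1: row 5 has {4,5}; col 3 has {2,3,4,5}; region has {2,4,5} → only 1 remains.
(3,5) = 3: row 3 has {4,5}; col 5 has {2,4,5}; region has {1,2,4,5} → only 3 remains.
(4,2) = 5: row 4 has {1,2,3}; col 2 has {1,4}; region has {} → only 5 remains.
(2,2) = 3: row 2 has {2}; col 2 has {1,4,5}; region has {1,4} → only 3 remains.
(2,4) = 4: row 2 has {2,3}; col 4 has {1,5}; region has {5} → only 4 remains.
(2,5) = 1: row 2 has {2,3,4}; col 5 has {2,3,4,5}; region has {4,5} → only 1 remains.
(3,4) = 2: row 3 has {3,4,5}; col 4 has {1,4,5}; region has {1,4,5} → only 2 remains.
(4,1) = 4: row 4 has {1,2,3,5}; col 1 has {}; region has {5} → only 4 remains.
(5,2) = 2: row 5 has {1,4,5}; col 2 has {1,3,4,5}; region has {4,5} → only 2 remains.
(1,1) = 2: row 1 has {1,4,5}; col 1 has {4}; region has {1,3,4} → only 2 remains.
(1,4) = 3: row 1 has {1,2,4,5}; col 4 has {1,2,4,5}; region has {1,2,4,5} → only 3 remains.
(2,1) = 5: row 2 has {1,2,3,4}; col 1 has {2,4}; region has {1,2,3,4} → only 5 remains.
(3,1) = 1: row 3 has {2,3,4,5}; col 1 has {2,4,5}; region has {2,4,5} → only 1 remains.
(5,1) = 3: row 5 has {1,2,4,5}; col 1 has {1,2,4,5}; region has {1,2,4,5} → only 3 remains.

32154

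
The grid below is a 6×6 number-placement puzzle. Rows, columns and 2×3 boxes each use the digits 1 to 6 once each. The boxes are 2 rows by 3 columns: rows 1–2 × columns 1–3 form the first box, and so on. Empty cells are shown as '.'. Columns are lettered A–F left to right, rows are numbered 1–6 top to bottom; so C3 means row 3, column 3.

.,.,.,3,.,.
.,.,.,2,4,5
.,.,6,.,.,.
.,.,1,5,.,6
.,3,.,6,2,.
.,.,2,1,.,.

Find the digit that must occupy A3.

3

F1 = 1 (sole candidate).
C2 = 3 (sole candidate).
D3 = 4 (sole candidate).
E4 = 3 (sole candidate).
F5 = 4 (sole candidate).
E6 = 5 (sole candidate).
F6 = 3 (sole candidate).
E1 = 6 (sole candidate).
E3 = 1 (sole candidate).
F3 = 2 (sole candidate).
C5 = 5 (sole candidate).
C1 = 4 (sole candidate).
B3 = 5 (sole candidate).
A5 = 1 (sole candidate).
B1 = 2 (sole candidate).
A2 = 6 (sole candidate).
B2 = 1 (sole candidate).
A3 = 3: row 3 has {1,2,4,5,6}; col 1 has {1,6}; box has {1,5,6} → only 3 remains.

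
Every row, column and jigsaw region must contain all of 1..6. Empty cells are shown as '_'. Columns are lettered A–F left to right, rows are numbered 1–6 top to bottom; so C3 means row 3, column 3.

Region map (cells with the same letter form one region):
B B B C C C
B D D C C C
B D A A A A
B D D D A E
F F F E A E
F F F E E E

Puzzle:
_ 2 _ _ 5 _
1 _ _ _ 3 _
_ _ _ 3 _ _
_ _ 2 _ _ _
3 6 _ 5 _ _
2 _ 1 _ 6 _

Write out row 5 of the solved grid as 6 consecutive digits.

364512

C5 = 4: row 5 has {3,5,6}; col 3 has {1,2}; region has {1,2,3,6} → only 4 remains.
B6 = 5 (sole candidate).
D6 = 4 (sole candidate).
F6 = 3 (sole candidate).
B2 = 4 (sole candidate).
B3 = 1 (sole candidate).
B4 = 3 (sole candidate).
D4 = 6 (sole candidate).
F4 = 1 (sole candidate).
F5 = 2: row 5 has {3,4,5,6}; col 6 has {1,3}; region has {1,3,4,5,6} → only 2 remains.
D1 = 1 (sole candidate).
C2 = 5 (sole candidate).
D2 = 2 (sole candidate).
F2 = 6 (sole candidate).
C3 = 6 (sole candidate).
E4 = 4 (sole candidate).
E5 = 1: row 5 has {2,3,4,5,6}; col 5 has {3,4,5,6}; region has {3,4,6} → only 1 remains.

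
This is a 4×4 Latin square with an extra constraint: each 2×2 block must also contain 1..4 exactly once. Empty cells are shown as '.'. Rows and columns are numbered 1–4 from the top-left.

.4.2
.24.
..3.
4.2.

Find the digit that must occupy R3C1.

R1C3 = 1: row 1 has {2,4}; col 3 has {2,3,4}; box has {2,4} → only 1 remains.
R2C4 = 3: row 2 has {2,4}; col 4 has {2}; box has {1,2,4} → only 3 remains.
R3C2 = 1: row 3 has {3}; col 2 has {2,4}; box has {4} → only 1 remains.
R3C4 = 4: row 3 has {1,3}; col 4 has {2,3}; box has {2,3} → only 4 remains.
R4C2 = 3: row 4 has {2,4}; col 2 has {1,2,4}; box has {1,4} → only 3 remains.
R4C4 = 1: row 4 has {2,3,4}; col 4 has {2,3,4}; box has {2,3,4} → only 1 remains.
R1C1 = 3: row 1 has {1,2,4}; col 1 has {4}; box has {2,4} → only 3 remains.
R2C1 = 1: row 2 has {2,3,4}; col 1 has {3,4}; box has {2,3,4} → only 1 remains.
R3C1 = 2: row 3 has {1,3,4}; col 1 has {1,3,4}; box has {1,3,4} → only 2 remains.

2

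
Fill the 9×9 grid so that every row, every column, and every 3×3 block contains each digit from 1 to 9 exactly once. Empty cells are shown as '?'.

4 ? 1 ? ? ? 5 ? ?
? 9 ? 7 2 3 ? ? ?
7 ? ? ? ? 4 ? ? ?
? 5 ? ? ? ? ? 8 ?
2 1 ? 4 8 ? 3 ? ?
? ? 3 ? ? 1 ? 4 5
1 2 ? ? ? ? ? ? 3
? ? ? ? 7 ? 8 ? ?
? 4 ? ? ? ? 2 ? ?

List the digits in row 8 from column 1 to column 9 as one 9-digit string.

365172894

R4C3 = 4: in row 4, 4 can only go here (every other open cell in that row sees a 4).
R5C6 = 5: in row 5, 5 can only go here (every other open cell in that row sees a 5).
R6C4 = 2: in row 6, 2 can only go here (every other open cell in that row sees a 2).
R4C9 = 2: in row 4, 2 can only go here (every other open cell in that row sees a 2).
R1C8 = 2: in row 1, 2 can only go here (every other open cell in that row sees a 2).
R1C2 = 3: in row 1, 3 can only go here (every other open cell in that row sees a 3).
R1C9 = 7: in row 1, 7 can only go here (every other open cell in that row sees a 7).
R8C2 = 6: row 8 has {7,8}; col 2 has {1,2,3,4,5,9}; box has {1,2,4} → only 6 remains.
R3C2 = 8: row 3 has {4,7}; col 2 has {1,2,3,4,5,6,9}; box has {1,3,4,7,9} → only 8 remains.
R6C2 = 7: row 6 has {1,2,3,4,5}; col 2 has {1,2,3,4,5,6,8,9}; box has {1,2,3,4,5} → only 7 remains.
R2C9 = 8: in row 2, 8 can only go here (every other open cell in that row sees an 8).
R2C7 = 4: in row 2, 4 can only go here (every other open cell in that row sees a 4).
R2C8 = 1: in row 2, 1 can only go here (every other open cell in that row sees a 1).
R3C3 = 2: in row 3, 2 can only go here (every other open cell in that row sees a 2).
R3C8 = 3: in row 3, 3 can only go here (every other open cell in that row sees a 3).
R4C7 = 1: in row 4, 1 can only go here (every other open cell in that row sees a 1).
R4C6 = 7: in row 4, 7 can only go here (every other open cell in that row sees a 7).
R5C8 = 7: in row 5, 7 can only go here (every other open cell in that row sees a 7).
R6C1 = 8: in row 6, 8 can only go here (every other open cell in that row sees an 8).
R7C5 = 4: in row 7, 4 can only go here (every other open cell in that row sees a 4).
R8C6 = 2: in row 8, 2 can only go here (every other open cell in that row sees a 2).
R8C9 = 4: in row 8, 4 can only go here (every other open cell in that row sees a 4).
R8C4 = 1: in row 8, 1 can only go here (every other open cell in that row sees a 1).
R3C5 = 1: in row 3, 1 can only go here (every other open cell in that row sees a 1).
R3C4 = 5: in row 3, 5 can only go here (every other open cell in that row sees a 5).
R8C1 = 3: in row 8, 3 can only go here (every other open cell in that row sees a 3).
R9C9 = 1: in row 9, 1 can only go here (every other open cell in that row sees a 1).
R9C3 = 7: in row 9, 7 can only go here (every other open cell in that row sees a 7).
R7C7 = 7: in row 7, 7 can only go here (every other open cell in that row sees a 7).
R7C3 = 8: in column 3, 8 can only go here (every other open cell in that column sees an 8).
R7C8 = 5: in row 7, 5 can only go here (every other open cell in that row sees a 5).
R8C8 = 9: row 8 has {1,2,3,4,6,7,8}; col 8 has {1,2,3,4,5,7,8}; box has {1,2,3,4,5,7,8} → only 9 remains.
R9C8 = 6: row 9 has {1,2,4,7}; col 8 has {1,2,3,4,5,7,8,9}; box has {1,2,3,4,5,7,8,9} → only 6 remains.
R8C3 = 5: row 8 has {1,2,3,4,6,7,8,9}; col 3 has {1,2,3,4,7,8}; box has {1,2,3,4,6,7,8} → only 5 remains.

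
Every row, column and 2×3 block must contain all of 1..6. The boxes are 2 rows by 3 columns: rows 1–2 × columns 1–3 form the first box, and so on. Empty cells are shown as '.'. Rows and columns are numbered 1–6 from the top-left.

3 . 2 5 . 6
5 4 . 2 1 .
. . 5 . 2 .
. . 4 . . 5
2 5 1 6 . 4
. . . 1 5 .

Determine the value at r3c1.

6

r1c2 = 1: row 1 has {2,3,5,6}; col 2 has {4,5}; box has {2,3,4,5} → only 1 remains.
r1c5 = 4: row 1 has {1,2,3,5,6}; col 5 has {1,2,5}; box has {1,2,5,6} → only 4 remains.
r2c3 = 6: row 2 has {1,2,4,5}; col 3 has {1,2,4,5}; box has {1,2,3,4,5} → only 6 remains.
r2c6 = 3: row 2 has {1,2,4,5,6}; col 6 has {4,5,6}; box has {1,2,4,5,6} → only 3 remains.
r3c6 = 1: row 3 has {2,5}; col 6 has {3,4,5,6}; box has {2,5} → only 1 remains.
r4c4 = 3: row 4 has {4,5}; col 4 has {1,2,5,6}; box has {1,2,5} → only 3 remains.
r4c5 = 6: row 4 has {3,4,5}; col 5 has {1,2,4,5}; box has {1,2,3,5} → only 6 remains.
r5c5 = 3: row 5 has {1,2,4,5,6}; col 5 has {1,2,4,5,6}; box has {1,4,5,6} → only 3 remains.
r6c3 = 3: row 6 has {1,5}; col 3 has {1,2,4,5,6}; box has {1,2,5} → only 3 remains.
r6c6 = 2: row 6 has {1,3,5}; col 6 has {1,3,4,5,6}; box has {1,3,4,5,6} → only 2 remains.
r3c1 = 6: row 3 has {1,2,5}; col 1 has {2,3,5}; box has {4,5} → only 6 remains.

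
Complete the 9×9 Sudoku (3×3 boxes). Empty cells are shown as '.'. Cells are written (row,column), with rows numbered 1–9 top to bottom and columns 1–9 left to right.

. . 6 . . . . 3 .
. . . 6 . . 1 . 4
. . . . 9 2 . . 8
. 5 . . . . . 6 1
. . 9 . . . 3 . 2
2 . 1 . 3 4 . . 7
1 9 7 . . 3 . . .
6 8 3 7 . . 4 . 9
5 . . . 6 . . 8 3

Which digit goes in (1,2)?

(1,9) = 5: row 1 has {3,6}; col 9 has {1,2,3,4,7,8,9}; box has {1,3,4,8} → only 5 remains.
(3,8) = 7: row 3 has {2,8,9}; col 8 has {3,6,8}; box has {1,3,4,5,8} → only 7 remains.
(6,2) = 6: row 6 has {1,2,3,4,7}; col 2 has {5,8,9}; box has {1,2,5,9} → only 6 remains.
(7,9) = 6: row 7 has {1,3,7,9}; col 9 has {1,2,3,4,5,7,8,9}; box has {3,4,8,9} → only 6 remains.
(3,7) = 6: row 3 has {2,7,8,9}; col 7 has {1,3,4}; box has {1,3,4,5,7,8} → only 6 remains.
(4,1) = 3: in row 4, 3 can only go here (every other open cell in that row sees a 3).
(3,1) = 4: row 3 has {2,6,7,8,9}; col 1 has {1,2,3,5,6}; box has {6} → only 4 remains.
(3,3) = 5: row 3 has {2,4,6,7,8,9}; col 3 has {1,3,6,7,9}; box has {4,6} → only 5 remains.
(2,2) = 3: in row 2, 3 can only go here (every other open cell in that row sees a 3).
(3,2) = 1: row 3 has {2,4,5,6,7,8,9}; col 2 has {3,5,6,8,9}; box has {3,4,5,6} → only 1 remains.
(3,4) = 3: row 3 has {1,2,4,5,6,7,8,9}; col 4 has {6,7}; box has {2,6,9} → only 3 remains.
(4,3) = 4: in row 4, 4 can only go here (every other open cell in that row sees a 4).
(5,2) = 7: row 5 has {2,3,9}; col 2 has {1,3,5,6,8,9}; box has {1,2,3,4,5,6,9} → only 7 remains.
(9,3) = 2: row 9 has {3,5,6,8}; col 3 has {1,3,4,5,6,7,9}; box has {1,3,5,6,7,8,9} → only 2 remains.
(9,7) = 7: row 9 has {2,3,5,6,8}; col 7 has {1,3,4,6}; box has {3,4,6,8,9} → only 7 remains.
(1,2) = 2: row 1 has {3,5,6}; col 2 has {1,3,5,6,7,8,9}; box has {1,3,4,5,6} → only 2 remains.

2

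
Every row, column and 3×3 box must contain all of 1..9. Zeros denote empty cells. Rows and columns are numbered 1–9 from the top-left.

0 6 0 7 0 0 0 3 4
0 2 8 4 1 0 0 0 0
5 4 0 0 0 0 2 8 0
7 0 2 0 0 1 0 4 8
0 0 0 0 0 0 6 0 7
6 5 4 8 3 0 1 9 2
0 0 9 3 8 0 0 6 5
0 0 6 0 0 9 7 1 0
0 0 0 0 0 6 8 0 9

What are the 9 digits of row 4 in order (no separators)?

792651348

r1c3 = 1 (sole candidate).
r2c9 = 6 (sole candidate).
r3c6 = 3 (sole candidate).
r3c9 = 1 (sole candidate).
r5c3 = 3 (sole candidate).
r5c8 = 5 (sole candidate).
r6c6 = 7 (sole candidate).
r7c7 = 4 (sole candidate).
r8c9 = 3 (sole candidate).
r9c8 = 2 (sole candidate).
r1c1 = 9 (sole candidate).
r1c7 = 5 (sole candidate).
r2c1 = 3 (sole candidate).
r2c6 = 5 (sole candidate).
r2c7 = 9 (sole candidate).
r2c8 = 7 (sole candidate).
r3c3 = 7 (sole candidate).
r4c2 = 9: row 4 has {1,2,4,7,8}; col 2 has {2,4,5,6}; box has {2,3,4,5,6,7} → only 9 remains.
r4c7 = 3: row 4 has {1,2,4,7,8,9}; col 7 has {1,2,4,5,6,7,8,9}; box has {1,2,4,5,6,7,8,9} → only 3 remains.
r7c6 = 2 (sole candidate).
r8c2 = 8 (sole candidate).
r8c4 = 5 (sole candidate).
r8c5 = 4 (sole candidate).
r9c3 = 5 (sole candidate).
r9c4 = 1 (sole candidate).
r9c5 = 7 (sole candidate).
r1c5 = 2 (sole candidate).
r1c6 = 8 (sole candidate).
r4c4 = 6: row 4 has {1,2,3,4,7,8,9}; col 4 has {1,3,4,5,7,8}; box has {1,3,7,8} → only 6 remains.
r4c5 = 5: row 4 has {1,2,3,4,6,7,8,9}; col 5 has {1,2,3,4,7,8}; box has {1,3,6,7,8} → only 5 remains.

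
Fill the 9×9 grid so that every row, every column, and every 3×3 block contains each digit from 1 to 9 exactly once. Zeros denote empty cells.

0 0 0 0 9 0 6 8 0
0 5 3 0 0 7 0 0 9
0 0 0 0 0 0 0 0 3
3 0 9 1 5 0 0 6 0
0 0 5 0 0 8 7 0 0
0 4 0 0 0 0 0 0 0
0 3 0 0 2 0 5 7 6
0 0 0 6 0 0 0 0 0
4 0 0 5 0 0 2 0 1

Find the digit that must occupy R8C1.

5

R4C2 = 7: in row 4, 7 can only go here (every other open cell in that row sees a 7).
R8C1 = 5: in row 8, 5 can only go here (every other open cell in that row sees a 5).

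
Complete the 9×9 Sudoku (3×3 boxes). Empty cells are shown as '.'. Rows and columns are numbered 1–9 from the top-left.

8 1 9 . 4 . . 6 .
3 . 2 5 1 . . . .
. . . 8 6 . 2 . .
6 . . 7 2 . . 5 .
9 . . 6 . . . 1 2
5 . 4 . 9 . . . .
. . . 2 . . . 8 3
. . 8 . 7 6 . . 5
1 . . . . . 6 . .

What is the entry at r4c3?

1

r1c4 = 3: row 1 has {1,4,6,8,9}; col 4 has {2,5,6,7,8}; box has {1,4,5,6,8} → only 3 remains.
r1c9 = 7: row 1 has {1,3,4,6,8,9}; col 9 has {2,3,5}; box has {2,6} → only 7 remains.
r6c4 = 1: row 6 has {4,5,9}; col 4 has {2,3,5,6,7,8}; box has {2,6,7,9} → only 1 remains.
r7c5 = 5: row 7 has {2,3,8}; col 5 has {1,2,4,6,7,9}; box has {2,6,7} → only 5 remains.
r1c6 = 2: row 1 has {1,3,4,6,7,8,9}; col 6 has {6}; box has {1,3,4,5,6,8} → only 2 remains.
r1c7 = 5: row 1 has {1,2,3,4,6,7,8,9}; col 7 has {2,6}; box has {2,6,7} → only 5 remains.
r2c2 = 6: in row 2, 6 can only go here (every other open cell in that row sees a 6).
r2c6 = 7: in row 2, 7 can only go here (every other open cell in that row sees a 7).
r3c6 = 9: row 3 has {2,6,8}; col 6 has {2,6,7}; box has {1,2,3,4,5,6,7,8} → only 9 remains.
r3c9 = 1: in row 3, 1 can only go here (every other open cell in that row sees a 1).
r3c8 = 3: in row 3, 3 can only go here (every other open cell in that row sees a 3).
r6c8 = 7: row 6 has {1,4,5,9}; col 8 has {1,3,5,6,8}; box has {1,2,5} → only 7 remains.
r4c3 = 1: in row 4, 1 can only go here (every other open cell in that row sees a 1).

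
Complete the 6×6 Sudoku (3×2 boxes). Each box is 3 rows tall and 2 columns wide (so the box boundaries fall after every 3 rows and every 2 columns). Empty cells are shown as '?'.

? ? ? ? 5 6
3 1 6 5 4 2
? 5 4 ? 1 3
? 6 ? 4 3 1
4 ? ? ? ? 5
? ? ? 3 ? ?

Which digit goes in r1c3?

3

r1c1 = 2: row 1 has {5,6}; col 1 has {3,4}; box has {1,3,5} → only 2 remains.
r1c2 = 4: row 1 has {2,5,6}; col 2 has {1,5,6}; box has {1,2,3,5} → only 4 remains.
r1c4 = 1: row 1 has {2,4,5,6}; col 4 has {3,4,5}; box has {4,5,6} → only 1 remains.
r3c1 = 6: row 3 has {1,3,4,5}; col 1 has {2,3,4}; box has {1,2,3,4,5} → only 6 remains.
r3c4 = 2: row 3 has {1,3,4,5,6}; col 4 has {1,3,4,5}; box has {1,4,5,6} → only 2 remains.
r4c1 = 5: row 4 has {1,3,4,6}; col 1 has {2,3,4,6}; box has {4,6} → only 5 remains.
r4c3 = 2: row 4 has {1,3,4,5,6}; col 3 has {4,6}; box has {3,4} → only 2 remains.
r5c3 = 1: row 5 has {4,5}; col 3 has {2,4,6}; box has {2,3,4} → only 1 remains.
r5c4 = 6: row 5 has {1,4,5}; col 4 has {1,2,3,4,5}; box has {1,2,3,4} → only 6 remains.
r5c5 = 2: row 5 has {1,4,5,6}; col 5 has {1,3,4,5}; box has {1,3,5} → only 2 remains.
r6c1 = 1: row 6 has {3}; col 1 has {2,3,4,5,6}; box has {4,5,6} → only 1 remains.
r6c2 = 2: row 6 has {1,3}; col 2 has {1,4,5,6}; box has {1,4,5,6} → only 2 remains.
r6c3 = 5: row 6 has {1,2,3}; col 3 has {1,2,4,6}; box has {1,2,3,4,6} → only 5 remains.
r6c5 = 6: row 6 has {1,2,3,5}; col 5 has {1,2,3,4,5}; box has {1,2,3,5} → only 6 remains.
r6c6 = 4: row 6 has {1,2,3,5,6}; col 6 has {1,2,3,5,6}; box has {1,2,3,5,6} → only 4 remains.
r1c3 = 3: row 1 has {1,2,4,5,6}; col 3 has {1,2,4,5,6}; box has {1,2,4,5,6} → only 3 remains.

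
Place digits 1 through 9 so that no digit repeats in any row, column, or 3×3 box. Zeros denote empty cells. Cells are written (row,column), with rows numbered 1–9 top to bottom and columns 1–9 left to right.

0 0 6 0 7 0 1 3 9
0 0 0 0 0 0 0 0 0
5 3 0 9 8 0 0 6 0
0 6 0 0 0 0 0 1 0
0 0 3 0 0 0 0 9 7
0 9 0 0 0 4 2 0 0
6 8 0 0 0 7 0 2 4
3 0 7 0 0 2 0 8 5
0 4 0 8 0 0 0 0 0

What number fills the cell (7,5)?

(1,2) = 2: row 1 has {1,3,6,7,9}; col 2 has {3,4,6,8,9}; box has {3,5,6} → only 2 remains.
(1,6) = 5: row 1 has {1,2,3,6,7,9}; col 6 has {2,4,7}; box has {7,8,9} → only 5 remains.
(3,6) = 1: row 3 has {3,5,6,8,9}; col 6 has {2,4,5,7}; box has {5,7,8,9} → only 1 remains.
(3,9) = 2: row 3 has {1,3,5,6,8,9}; col 9 has {4,5,7,9}; box has {1,3,6,9} → only 2 remains.
(6,8) = 5: row 6 has {2,4,9}; col 8 has {1,2,3,6,8,9}; box has {1,2,7,9} → only 5 remains.
(8,2) = 1: row 8 has {2,3,5,7,8}; col 2 has {2,3,4,6,8,9}; box has {3,4,6,7,8} → only 1 remains.
(9,8) = 7: row 9 has {4,8}; col 8 has {1,2,3,5,6,8,9}; box has {2,4,5,8} → only 7 remains.
(1,4) = 4: row 1 has {1,2,3,5,6,7,9}; col 4 has {8,9}; box has {1,5,7,8,9} → only 4 remains.
(2,2) = 7: row 2 has {}; col 2 has {1,2,3,4,6,8,9}; box has {2,3,5,6} → only 7 remains.
(2,8) = 4: row 2 has {7}; col 8 has {1,2,3,5,6,7,8,9}; box has {1,2,3,6,9} → only 4 remains.
(2,9) = 8: row 2 has {4,7}; col 9 has {2,4,5,7,9}; box has {1,2,3,4,6,9} → only 8 remains.
(3,3) = 4: row 3 has {1,2,3,5,6,8,9}; col 3 has {3,6,7}; box has {2,3,5,6,7} → only 4 remains.
(3,7) = 7: row 3 has {1,2,3,4,5,6,8,9}; col 7 has {1,2}; box has {1,2,3,4,6,8,9} → only 7 remains.
(4,9) = 3: row 4 has {1,6}; col 9 has {2,4,5,7,8,9}; box has {1,2,5,7,9} → only 3 remains.
(5,2) = 5: row 5 has {3,7,9}; col 2 has {1,2,3,4,6,7,8,9}; box has {3,6,9} → only 5 remains.
(6,9) = 6: row 6 has {2,4,5,9}; col 9 has {2,3,4,5,7,8,9}; box has {1,2,3,5,7,9} → only 6 remains.
(8,4) = 6: row 8 has {1,2,3,5,7,8}; col 4 has {4,8,9}; box has {2,7,8} → only 6 remains.
(8,7) = 9: row 8 has {1,2,3,5,6,7,8}; col 7 has {1,2,7}; box has {2,4,5,7,8} → only 9 remains.
(9,9) = 1: row 9 has {4,7,8}; col 9 has {2,3,4,5,6,7,8,9}; box has {2,4,5,7,8,9} → only 1 remains.
(1,1) = 8: row 1 has {1,2,3,4,5,6,7,9}; col 1 has {3,5,6}; box has {2,3,4,5,6,7} → only 8 remains.
(2,7) = 5: row 2 has {4,7,8}; col 7 has {1,2,7,9}; box has {1,2,3,4,6,7,8,9} → only 5 remains.
(7,7) = 3: row 7 has {2,4,6,7,8}; col 7 has {1,2,5,7,9}; box has {1,2,4,5,7,8,9} → only 3 remains.
(8,5) = 4: row 8 has {1,2,3,5,6,7,8,9}; col 5 has {7,8}; box has {2,6,7,8} → only 4 remains.
(9,7) = 6: row 9 has {1,4,7,8}; col 7 has {1,2,3,5,7,9}; box has {1,2,3,4,5,7,8,9} → only 6 remains.
(6,3) = 8: in row 6, 8 can only go here (every other open cell in that row sees an 8).
(4,3) = 2: row 4 has {1,3,6}; col 3 has {3,4,6,7,8}; box has {3,5,6,8,9} → only 2 remains.
(9,1) = 2: in row 9, 2 can only go here (every other open cell in that row sees a 2).
(2,1) = 9: in column 1, 9 can only go here (every other open cell in that column sees a 9).
(2,3) = 1: row 2 has {4,5,7,8,9}; col 3 has {2,3,4,6,7,8}; box has {2,3,4,5,6,7,8,9} → only 1 remains.
Singles propagation stalls before the target is settled. Branch on (2,4) (candidates {2,3}).
  Try (2,4) = 2: this forces (5,4)=1, (6,5)=3; then column 4 has no cell left for 3 — contradiction.
So (2,4) = 3.
(2,6) = 6 (sole candidate).
(5,6) = 8 (sole candidate).
(5,7) = 4 (sole candidate).
(2,5) = 2 (sole candidate).
(4,6) = 9 (sole candidate).
(4,7) = 8 (sole candidate).
(5,1) = 1 (sole candidate).
(5,4) = 2 (sole candidate).
(5,5) = 6 (sole candidate).
(6,1) = 7 (sole candidate).
(6,4) = 1 (sole candidate).
(6,5) = 3 (sole candidate).
(7,4) = 5 (sole candidate).
(9,5) = 9 (sole candidate).
(9,6) = 3 (sole candidate).
(4,1) = 4 (sole candidate).
(4,4) = 7 (sole candidate).
(4,5) = 5 (sole candidate).
(7,3) = 9 (sole candidate).
(7,5) = 1: row 7 has {2,3,4,5,6,7,8,9}; col 5 has {2,3,4,5,6,7,8,9}; box has {2,3,4,5,6,7,8,9} → only 1 remains.

1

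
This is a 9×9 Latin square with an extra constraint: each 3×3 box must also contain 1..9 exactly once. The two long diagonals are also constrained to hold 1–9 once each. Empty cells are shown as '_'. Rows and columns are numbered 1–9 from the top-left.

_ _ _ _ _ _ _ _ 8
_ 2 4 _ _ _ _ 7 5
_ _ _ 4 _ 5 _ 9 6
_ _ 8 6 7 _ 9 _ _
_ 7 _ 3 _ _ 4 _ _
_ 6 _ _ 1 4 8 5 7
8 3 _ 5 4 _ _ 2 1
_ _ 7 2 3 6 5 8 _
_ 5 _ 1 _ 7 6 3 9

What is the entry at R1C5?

6

R4C6 = 2: row 4 has {6,7,8,9}; col 6 has {4,5,6,7}; box has {1,3,4,6,7}; anti-diagonal has {7,8} → only 2 remains.
R4C8 = 1: row 4 has {2,6,7,8,9}; col 8 has {2,3,5,7,8,9}; box has {4,5,7,8,9} → only 1 remains.
R4C9 = 3: row 4 has {1,2,6,7,8,9}; col 9 has {1,5,6,7,8,9}; box has {1,4,5,7,8,9} → only 3 remains.
R5C5 = 5: row 5 has {3,4,7}; col 5 has {1,3,4,7}; box has {1,2,3,4,6,7}; main diagonal has {2,4,6,8,9}; anti-diagonal has {2,7,8} → only 5 remains.
R5C8 = 6: row 5 has {3,4,5,7}; col 8 has {1,2,3,5,7,8,9}; box has {1,3,4,5,7,8,9} → only 6 remains.
R5C9 = 2: row 5 has {3,4,5,6,7}; col 9 has {1,3,5,6,7,8,9}; box has {1,3,4,5,6,7,8,9} → only 2 remains.
R6C4 = 9: row 6 has {1,4,5,6,7,8}; col 4 has {1,2,3,4,5,6}; box has {1,2,3,4,5,6,7}; anti-diagonal has {2,5,7,8} → only 9 remains.
R7C3 = 6: row 7 has {1,2,3,4,5,8}; col 3 has {4,7,8}; box has {3,5,7,8}; anti-diagonal has {2,5,7,8,9} → only 6 remains.
R7C6 = 9: row 7 has {1,2,3,4,5,6,8}; col 6 has {2,4,5,6,7}; box has {1,2,3,4,5,6,7} → only 9 remains.
R7C7 = 7: row 7 has {1,2,3,4,5,6,8,9}; col 7 has {4,5,6,8,9}; box has {1,2,3,5,6,8,9}; main diagonal has {2,4,5,6,8,9} → only 7 remains.
R8C9 = 4: row 8 has {2,3,5,6,7,8}; col 9 has {1,2,3,5,6,7,8,9}; box has {1,2,3,5,6,7,8,9} → only 4 remains.
R9C1 = 4: row 9 has {1,3,5,6,7,9}; col 1 has {8}; box has {3,5,6,7,8}; anti-diagonal has {2,5,6,7,8,9} → only 4 remains.
R9C3 = 2: row 9 has {1,3,4,5,6,7,9}; col 3 has {4,6,7,8}; box has {3,4,5,6,7,8} → only 2 remains.
R9C5 = 8: row 9 has {1,2,3,4,5,6,7,9}; col 5 has {1,3,4,5,7}; box has {1,2,3,4,5,6,7,9} → only 8 remains.
R1C4 = 7: row 1 has {8}; col 4 has {1,2,3,4,5,6,9}; box has {4,5} → only 7 remains.
R1C8 = 4: row 1 has {7,8}; col 8 has {1,2,3,5,6,7,8,9}; box has {5,6,7,8,9} → only 4 remains.
R2C4 = 8: row 2 has {2,4,5,7}; col 4 has {1,2,3,4,5,6,7,9}; box has {4,5,7} → only 8 remains.
R3C5 = 2: row 3 has {4,5,6,9}; col 5 has {1,3,4,5,7,8}; box has {4,5,7,8} → only 2 remains.
R4C1 = 5: row 4 has {1,2,3,6,7,8,9}; col 1 has {4,8}; box has {6,7,8} → only 5 remains.
R4C2 = 4: row 4 has {1,2,3,5,6,7,8,9}; col 2 has {2,3,5,6,7}; box has {5,6,7,8} → only 4 remains.
R5C6 = 8: row 5 has {2,3,4,5,6,7}; col 6 has {2,4,5,6,7,9}; box has {1,2,3,4,5,6,7,9} → only 8 remains.
R6C3 = 3: row 6 has {1,4,5,6,7,8,9}; col 3 has {2,4,6,7,8}; box has {4,5,6,7,8} → only 3 remains.
R8C2 = 1: row 8 has {2,3,4,5,6,7,8}; col 2 has {2,3,4,5,6,7}; box has {2,3,4,5,6,7,8}; anti-diagonal has {2,4,5,6,7,8,9} → only 1 remains.
R1C2 = 9: row 1 has {4,7,8}; col 2 has {1,2,3,4,5,6,7}; box has {2,4} → only 9 remains.
R1C5 = 6: row 1 has {4,7,8,9}; col 5 has {1,2,3,4,5,7,8}; box has {2,4,5,7,8} → only 6 remains.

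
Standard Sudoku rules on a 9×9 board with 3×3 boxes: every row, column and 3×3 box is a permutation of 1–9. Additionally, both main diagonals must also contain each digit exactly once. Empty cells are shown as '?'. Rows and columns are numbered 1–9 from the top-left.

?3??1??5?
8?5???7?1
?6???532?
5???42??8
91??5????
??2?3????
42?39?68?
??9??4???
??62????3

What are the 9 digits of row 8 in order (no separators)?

row 4, column 2 = 7: row 4 has {2,4,5,8}; col 2 has {1,2,3,6}; box has {1,2,5,9} → only 7 remains.
row 4, column 3 = 3: row 4 has {2,4,5,7,8}; col 3 has {2,5,6,9}; box has {1,2,5,7,9} → only 3 remains.
row 6, column 1 = 6: row 6 has {2,3}; col 1 has {4,5,8,9}; box has {1,2,3,5,7,9} → only 6 remains.
row 8, column 2 = 8: row 8 has {4,9}; col 2 has {1,2,3,6,7}; box has {2,4,6,9}; anti-diagonal has {2,3,5} → only 8 remains.
row 9, column 2 = 5: row 9 has {2,3,6}; col 2 has {1,2,3,6,7,8}; box has {2,4,6,8,9} → only 5 remains.
row 6, column 2 = 4: row 6 has {2,3,6}; col 2 has {1,2,3,5,6,7,8}; box has {1,2,3,5,6,7,9} → only 4 remains.
row 2, column 2 = 9: row 2 has {1,5,7,8}; col 2 has {1,2,3,4,5,6,7,8}; box has {3,5,6,8}; main diagonal has {3,5,6} → only 9 remains.
row 4, column 4 = 1: row 4 has {2,3,4,5,7,8}; col 4 has {2,3}; box has {2,3,4,5}; main diagonal has {3,5,6,9} → only 1 remains.
row 4, column 7 = 9: row 4 has {1,2,3,4,5,7,8}; col 7 has {3,6,7}; box has {8} → only 9 remains.
row 4, column 8 = 6: row 4 has {1,2,3,4,5,7,8,9}; col 8 has {2,5,8}; box has {8,9} → only 6 remains.
row 5, column 3 = 8: row 5 has {1,5,9}; col 3 has {2,3,5,6,9}; box has {1,2,3,4,5,6,7,9} → only 8 remains.
row 8, column 8 = 7: row 8 has {4,8,9}; col 8 has {2,5,6,8}; box has {3,6,8}; main diagonal has {1,3,5,6,9} → only 7 remains.
row 1, column 1 = 2: row 1 has {1,3,5}; col 1 has {4,5,6,8,9}; box has {3,5,6,8,9}; main diagonal has {1,3,5,6,7,9} → only 2 remains.
row 2, column 8 = 4: row 2 has {1,5,7,8,9}; col 8 has {2,5,6,7,8}; box has {1,2,3,5,7}; anti-diagonal has {2,3,5,8} → only 4 remains.
row 3, column 3 = 4: row 3 has {2,3,5,6}; col 3 has {2,3,5,6,8,9}; box has {2,3,5,6,8,9}; main diagonal has {1,2,3,5,6,7,9} → only 4 remains.
row 3, column 9 = 9: row 3 has {2,3,4,5,6}; col 9 has {1,3,8}; box has {1,2,3,4,5,7} → only 9 remains.
row 5, column 8 = 3: row 5 has {1,5,8,9}; col 8 has {2,4,5,6,7,8}; box has {6,8,9} → only 3 remains.
row 6, column 6 = 8: row 6 has {2,3,4,6}; col 6 has {2,4,5}; box has {1,2,3,4,5}; main diagonal has {1,2,3,4,5,6,7,9} → only 8 remains.
row 6, column 8 = 1: row 6 has {2,3,4,6,8}; col 8 has {2,3,4,5,6,7,8}; box has {3,6,8,9} → only 1 remains.
row 7, column 9 = 5: row 7 has {2,3,4,6,8,9}; col 9 has {1,3,8,9}; box has {3,6,7,8} → only 5 remains.
row 8, column 5 = 6: row 8 has {4,7,8,9}; col 5 has {1,3,4,5,9}; box has {2,3,4,9} → only 6 remains.
row 8, column 9 = 2: row 8 has {4,6,7,8,9}; col 9 has {1,3,5,8,9}; box has {3,5,6,7,8} → only 2 remains.
row 9, column 8 = 9: row 9 has {2,3,5,6}; col 8 has {1,2,3,4,5,6,7,8}; box has {2,3,5,6,7,8} → only 9 remains.
row 1, column 3 = 7: row 1 has {1,2,3,5}; col 3 has {2,3,4,5,6,8,9}; box has {2,3,4,5,6,8,9} → only 7 remains.
row 1, column 7 = 8: row 1 has {1,2,3,5,7}; col 7 has {3,6,7,9}; box has {1,2,3,4,5,7,9} → only 8 remains.
row 1, column 9 = 6: row 1 has {1,2,3,5,7,8}; col 9 has {1,2,3,5,8,9}; box has {1,2,3,4,5,7,8,9}; anti-diagonal has {2,3,4,5,8} → only 6 remains.
row 2, column 4 = 6: row 2 has {1,4,5,7,8,9}; col 4 has {1,2,3}; box has {1,5} → only 6 remains.
row 2, column 5 = 2: row 2 has {1,4,5,6,7,8,9}; col 5 has {1,3,4,5,6,9}; box has {1,5,6} → only 2 remains.
row 2, column 6 = 3: row 2 has {1,2,4,5,6,7,8,9}; col 6 has {2,4,5,8}; box has {1,2,5,6} → only 3 remains.
row 3, column 1 = 1: row 3 has {2,3,4,5,6,9}; col 1 has {2,4,5,6,8,9}; box has {2,3,4,5,6,7,8,9} → only 1 remains.
row 5, column 4 = 7: row 5 has {1,3,5,8,9}; col 4 has {1,2,3,6}; box has {1,2,3,4,5,8} → only 7 remains.
row 5, column 6 = 6: row 5 has {1,3,5,7,8,9}; col 6 has {2,3,4,5,8}; box has {1,2,3,4,5,7,8} → only 6 remains.
row 5, column 9 = 4: row 5 has {1,3,5,6,7,8,9}; col 9 has {1,2,3,5,6,8,9}; box has {1,3,6,8,9} → only 4 remains.
row 6, column 4 = 9: row 6 has {1,2,3,4,6,8}; col 4 has {1,2,3,6,7}; box has {1,2,3,4,5,6,7,8}; anti-diagonal has {2,3,4,5,6,8} → only 9 remains.
row 6, column 7 = 5: row 6 has {1,2,3,4,6,8,9}; col 7 has {3,6,7,8,9}; box has {1,3,4,6,8,9} → only 5 remains.
row 6, column 9 = 7: row 6 has {1,2,3,4,5,6,8,9}; col 9 has {1,2,3,4,5,6,8,9}; box has {1,3,4,5,6,8,9} → only 7 remains.
row 7, column 3 = 1: row 7 has {2,3,4,5,6,8,9}; col 3 has {2,3,4,5,6,7,8,9}; box has {2,4,5,6,8,9}; anti-diagonal has {2,3,4,5,6,8,9} → only 1 remains.
row 7, column 6 = 7: row 7 has {1,2,3,4,5,6,8,9}; col 6 has {2,3,4,5,6,8}; box has {2,3,4,6,9} → only 7 remains.
row 8, column 1 = 3: row 8 has {2,4,6,7,8,9}; col 1 has {1,2,4,5,6,8,9}; box has {1,2,4,5,6,8,9} → only 3 remains.
row 8, column 4 = 5: row 8 has {2,3,4,6,7,8,9}; col 4 has {1,2,3,6,7,9}; box has {2,3,4,6,7,9} → only 5 remains.
row 8, column 7 = 1: row 8 has {2,3,4,5,6,7,8,9}; col 7 has {3,5,6,7,8,9}; box has {2,3,5,6,7,8,9} → only 1 remains.

389564172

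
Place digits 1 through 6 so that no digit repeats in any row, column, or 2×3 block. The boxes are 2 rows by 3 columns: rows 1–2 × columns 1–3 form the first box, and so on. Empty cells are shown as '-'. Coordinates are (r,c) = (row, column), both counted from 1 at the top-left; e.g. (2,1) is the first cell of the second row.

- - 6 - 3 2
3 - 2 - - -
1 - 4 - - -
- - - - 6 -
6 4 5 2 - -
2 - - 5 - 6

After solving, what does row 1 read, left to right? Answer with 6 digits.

456132

(3,4) = 3: row 3 has {1,4}; col 4 has {2,5}; box has {6} → only 3 remains.
(3,6) = 5: row 3 has {1,3,4}; col 6 has {2,6}; box has {3,6} → only 5 remains.
(4,1) = 5: row 4 has {6}; col 1 has {1,2,3,6}; box has {1,4} → only 5 remains.
(4,3) = 3: row 4 has {5,6}; col 3 has {2,4,5,6}; box has {1,4,5} → only 3 remains.
(5,5) = 1: row 5 has {2,4,5,6}; col 5 has {3,6}; box has {2,5,6} → only 1 remains.
(5,6) = 3: row 5 has {1,2,4,5,6}; col 6 has {2,5,6}; box has {1,2,5,6} → only 3 remains.
(6,3) = 1: row 6 has {2,5,6}; col 3 has {2,3,4,5,6}; box has {2,4,5,6} → only 1 remains.
(6,5) = 4: row 6 has {1,2,5,6}; col 5 has {1,3,6}; box has {1,2,3,5,6} → only 4 remains.
(1,1) = 4: row 1 has {2,3,6}; col 1 has {1,2,3,5,6}; box has {2,3,6} → only 4 remains.
(1,4) = 1: row 1 has {2,3,4,6}; col 4 has {2,3,5}; box has {2,3} → only 1 remains.
(2,5) = 5: row 2 has {2,3}; col 5 has {1,3,4,6}; box has {1,2,3} → only 5 remains.
(2,6) = 4: row 2 has {2,3,5}; col 6 has {2,3,5,6}; box has {1,2,3,5} → only 4 remains.
(3,5) = 2: row 3 has {1,3,4,5}; col 5 has {1,3,4,5,6}; box has {3,5,6} → only 2 remains.
(4,2) = 2: row 4 has {3,5,6}; col 2 has {4}; box has {1,3,4,5} → only 2 remains.
(4,4) = 4: row 4 has {2,3,5,6}; col 4 has {1,2,3,5}; box has {2,3,5,6} → only 4 remains.
(4,6) = 1: row 4 has {2,3,4,5,6}; col 6 has {2,3,4,5,6}; box has {2,3,4,5,6} → only 1 remains.
(6,2) = 3: row 6 has {1,2,4,5,6}; col 2 has {2,4}; box has {1,2,4,5,6} → only 3 remains.
(1,2) = 5: row 1 has {1,2,3,4,6}; col 2 has {2,3,4}; box has {2,3,4,6} → only 5 remains.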